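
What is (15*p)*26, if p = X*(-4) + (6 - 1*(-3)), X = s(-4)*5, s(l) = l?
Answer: 34710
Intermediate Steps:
X = -20 (X = -4*5 = -20)
p = 89 (p = -20*(-4) + (6 - 1*(-3)) = 80 + (6 + 3) = 80 + 9 = 89)
(15*p)*26 = (15*89)*26 = 1335*26 = 34710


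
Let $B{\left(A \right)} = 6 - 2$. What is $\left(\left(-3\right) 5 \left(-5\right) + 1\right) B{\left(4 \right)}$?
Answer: $304$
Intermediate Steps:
$B{\left(A \right)} = 4$ ($B{\left(A \right)} = 6 - 2 = 4$)
$\left(\left(-3\right) 5 \left(-5\right) + 1\right) B{\left(4 \right)} = \left(\left(-3\right) 5 \left(-5\right) + 1\right) 4 = \left(\left(-15\right) \left(-5\right) + 1\right) 4 = \left(75 + 1\right) 4 = 76 \cdot 4 = 304$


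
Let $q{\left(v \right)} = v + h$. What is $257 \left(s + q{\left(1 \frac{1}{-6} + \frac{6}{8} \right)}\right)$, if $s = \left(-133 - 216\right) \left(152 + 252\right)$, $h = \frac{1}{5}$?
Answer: $- \frac{2174146241}{60} \approx -3.6236 \cdot 10^{7}$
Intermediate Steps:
$h = \frac{1}{5} \approx 0.2$
$s = -140996$ ($s = \left(-349\right) 404 = -140996$)
$q{\left(v \right)} = \frac{1}{5} + v$ ($q{\left(v \right)} = v + \frac{1}{5} = \frac{1}{5} + v$)
$257 \left(s + q{\left(1 \frac{1}{-6} + \frac{6}{8} \right)}\right) = 257 \left(-140996 + \left(\frac{1}{5} + \left(1 \frac{1}{-6} + \frac{6}{8}\right)\right)\right) = 257 \left(-140996 + \left(\frac{1}{5} + \left(1 \left(- \frac{1}{6}\right) + 6 \cdot \frac{1}{8}\right)\right)\right) = 257 \left(-140996 + \left(\frac{1}{5} + \left(- \frac{1}{6} + \frac{3}{4}\right)\right)\right) = 257 \left(-140996 + \left(\frac{1}{5} + \frac{7}{12}\right)\right) = 257 \left(-140996 + \frac{47}{60}\right) = 257 \left(- \frac{8459713}{60}\right) = - \frac{2174146241}{60}$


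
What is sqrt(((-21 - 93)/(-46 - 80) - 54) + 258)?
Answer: sqrt(90363)/21 ≈ 14.314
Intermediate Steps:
sqrt(((-21 - 93)/(-46 - 80) - 54) + 258) = sqrt((-114/(-126) - 54) + 258) = sqrt((-114*(-1/126) - 54) + 258) = sqrt((19/21 - 54) + 258) = sqrt(-1115/21 + 258) = sqrt(4303/21) = sqrt(90363)/21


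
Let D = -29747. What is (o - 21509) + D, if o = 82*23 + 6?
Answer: -49364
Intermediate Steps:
o = 1892 (o = 1886 + 6 = 1892)
(o - 21509) + D = (1892 - 21509) - 29747 = -19617 - 29747 = -49364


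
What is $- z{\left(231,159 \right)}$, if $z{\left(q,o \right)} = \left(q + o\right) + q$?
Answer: $-621$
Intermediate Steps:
$z{\left(q,o \right)} = o + 2 q$ ($z{\left(q,o \right)} = \left(o + q\right) + q = o + 2 q$)
$- z{\left(231,159 \right)} = - (159 + 2 \cdot 231) = - (159 + 462) = \left(-1\right) 621 = -621$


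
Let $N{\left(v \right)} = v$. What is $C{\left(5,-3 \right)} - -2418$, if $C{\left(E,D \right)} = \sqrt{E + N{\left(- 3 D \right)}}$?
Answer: $2418 + \sqrt{14} \approx 2421.7$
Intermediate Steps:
$C{\left(E,D \right)} = \sqrt{E - 3 D}$
$C{\left(5,-3 \right)} - -2418 = \sqrt{5 - -9} - -2418 = \sqrt{5 + 9} + 2418 = \sqrt{14} + 2418 = 2418 + \sqrt{14}$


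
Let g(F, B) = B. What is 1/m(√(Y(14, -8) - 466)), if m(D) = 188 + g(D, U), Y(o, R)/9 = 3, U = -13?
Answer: 1/175 ≈ 0.0057143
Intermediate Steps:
Y(o, R) = 27 (Y(o, R) = 9*3 = 27)
m(D) = 175 (m(D) = 188 - 13 = 175)
1/m(√(Y(14, -8) - 466)) = 1/175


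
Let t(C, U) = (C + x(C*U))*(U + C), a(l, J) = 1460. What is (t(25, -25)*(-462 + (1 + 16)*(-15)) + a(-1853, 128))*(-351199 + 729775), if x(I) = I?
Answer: 552720960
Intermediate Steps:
t(C, U) = (C + U)*(C + C*U) (t(C, U) = (C + C*U)*(U + C) = (C + C*U)*(C + U) = (C + U)*(C + C*U))
(t(25, -25)*(-462 + (1 + 16)*(-15)) + a(-1853, 128))*(-351199 + 729775) = ((25*(25 - 25 + (-25)² + 25*(-25)))*(-462 + (1 + 16)*(-15)) + 1460)*(-351199 + 729775) = ((25*(25 - 25 + 625 - 625))*(-462 + 17*(-15)) + 1460)*378576 = ((25*0)*(-462 - 255) + 1460)*378576 = (0*(-717) + 1460)*378576 = (0 + 1460)*378576 = 1460*378576 = 552720960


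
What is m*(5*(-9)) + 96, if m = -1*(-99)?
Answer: -4359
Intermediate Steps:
m = 99
m*(5*(-9)) + 96 = 99*(5*(-9)) + 96 = 99*(-45) + 96 = -4455 + 96 = -4359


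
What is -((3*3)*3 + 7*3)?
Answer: -48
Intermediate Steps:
-((3*3)*3 + 7*3) = -(9*3 + 21) = -(27 + 21) = -1*48 = -48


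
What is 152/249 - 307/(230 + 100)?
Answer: -8761/27390 ≈ -0.31986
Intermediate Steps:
152/249 - 307/(230 + 100) = 152*(1/249) - 307/330 = 152/249 - 307*1/330 = 152/249 - 307/330 = -8761/27390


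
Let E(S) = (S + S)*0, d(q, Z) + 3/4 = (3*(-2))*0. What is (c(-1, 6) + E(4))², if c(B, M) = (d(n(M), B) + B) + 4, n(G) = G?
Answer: 81/16 ≈ 5.0625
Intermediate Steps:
d(q, Z) = -¾ (d(q, Z) = -¾ + (3*(-2))*0 = -¾ - 6*0 = -¾ + 0 = -¾)
c(B, M) = 13/4 + B (c(B, M) = (-¾ + B) + 4 = 13/4 + B)
E(S) = 0 (E(S) = (2*S)*0 = 0)
(c(-1, 6) + E(4))² = ((13/4 - 1) + 0)² = (9/4 + 0)² = (9/4)² = 81/16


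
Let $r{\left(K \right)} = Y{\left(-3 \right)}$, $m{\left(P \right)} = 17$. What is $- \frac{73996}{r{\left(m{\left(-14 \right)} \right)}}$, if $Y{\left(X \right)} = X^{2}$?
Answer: $- \frac{73996}{9} \approx -8221.8$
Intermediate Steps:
$r{\left(K \right)} = 9$ ($r{\left(K \right)} = \left(-3\right)^{2} = 9$)
$- \frac{73996}{r{\left(m{\left(-14 \right)} \right)}} = - \frac{73996}{9}$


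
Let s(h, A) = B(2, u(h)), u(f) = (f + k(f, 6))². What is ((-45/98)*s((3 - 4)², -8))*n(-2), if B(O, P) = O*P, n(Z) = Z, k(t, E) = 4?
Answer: 2250/49 ≈ 45.918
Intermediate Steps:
u(f) = (4 + f)² (u(f) = (f + 4)² = (4 + f)²)
s(h, A) = 2*(4 + h)²
((-45/98)*s((3 - 4)², -8))*n(-2) = ((-45/98)*(2*(4 + (3 - 4)²)²))*(-2) = ((-45*1/98)*(2*(4 + (-1)²)²))*(-2) = -45*(4 + 1)²/49*(-2) = -45*5²/49*(-2) = -45*25/49*(-2) = -45/98*50*(-2) = -1125/49*(-2) = 2250/49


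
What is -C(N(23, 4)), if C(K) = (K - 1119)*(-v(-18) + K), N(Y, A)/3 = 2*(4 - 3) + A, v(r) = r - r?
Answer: 19818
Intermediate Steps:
v(r) = 0
N(Y, A) = 6 + 3*A (N(Y, A) = 3*(2*(4 - 3) + A) = 3*(2*1 + A) = 3*(2 + A) = 6 + 3*A)
C(K) = K*(-1119 + K) (C(K) = (K - 1119)*(-1*0 + K) = (-1119 + K)*(0 + K) = (-1119 + K)*K = K*(-1119 + K))
-C(N(23, 4)) = -(6 + 3*4)*(-1119 + (6 + 3*4)) = -(6 + 12)*(-1119 + (6 + 12)) = -18*(-1119 + 18) = -18*(-1101) = -1*(-19818) = 19818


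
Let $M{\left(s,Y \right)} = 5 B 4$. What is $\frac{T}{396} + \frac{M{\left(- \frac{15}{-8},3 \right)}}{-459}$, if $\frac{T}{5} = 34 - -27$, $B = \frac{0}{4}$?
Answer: $\frac{305}{396} \approx 0.7702$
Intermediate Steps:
$B = 0$ ($B = 0 \cdot \frac{1}{4} = 0$)
$M{\left(s,Y \right)} = 0$ ($M{\left(s,Y \right)} = 5 \cdot 0 \cdot 4 = 0 \cdot 4 = 0$)
$T = 305$ ($T = 5 \left(34 - -27\right) = 5 \left(34 + 27\right) = 5 \cdot 61 = 305$)
$\frac{T}{396} + \frac{M{\left(- \frac{15}{-8},3 \right)}}{-459} = \frac{305}{396} + \frac{0}{-459} = 305 \cdot \frac{1}{396} + 0 \left(- \frac{1}{459}\right) = \frac{305}{396} + 0 = \frac{305}{396}$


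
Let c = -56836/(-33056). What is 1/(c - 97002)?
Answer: -8264/801610319 ≈ -1.0309e-5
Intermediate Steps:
c = 14209/8264 (c = -56836*(-1/33056) = 14209/8264 ≈ 1.7194)
1/(c - 97002) = 1/(14209/8264 - 97002) = 1/(-801610319/8264) = -8264/801610319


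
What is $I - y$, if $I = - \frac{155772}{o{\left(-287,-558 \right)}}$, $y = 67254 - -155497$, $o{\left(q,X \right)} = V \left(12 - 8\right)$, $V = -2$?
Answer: $- \frac{406559}{2} \approx -2.0328 \cdot 10^{5}$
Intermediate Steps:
$o{\left(q,X \right)} = -8$ ($o{\left(q,X \right)} = - 2 \left(12 - 8\right) = \left(-2\right) 4 = -8$)
$y = 222751$ ($y = 67254 + 155497 = 222751$)
$I = \frac{38943}{2}$ ($I = - \frac{155772}{-8} = \left(-155772\right) \left(- \frac{1}{8}\right) = \frac{38943}{2} \approx 19472.0$)
$I - y = \frac{38943}{2} - 222751 = - \frac{406559}{2}$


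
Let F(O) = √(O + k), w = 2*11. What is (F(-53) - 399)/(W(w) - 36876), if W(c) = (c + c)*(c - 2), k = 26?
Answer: 399/35996 - 3*I*√3/35996 ≈ 0.011085 - 0.00014435*I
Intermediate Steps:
w = 22
W(c) = 2*c*(-2 + c) (W(c) = (2*c)*(-2 + c) = 2*c*(-2 + c))
F(O) = √(26 + O) (F(O) = √(O + 26) = √(26 + O))
(F(-53) - 399)/(W(w) - 36876) = (√(26 - 53) - 399)/(2*22*(-2 + 22) - 36876) = (√(-27) - 399)/(2*22*20 - 36876) = (3*I*√3 - 399)/(880 - 36876) = (-399 + 3*I*√3)/(-35996) = (-399 + 3*I*√3)*(-1/35996) = 399/35996 - 3*I*√3/35996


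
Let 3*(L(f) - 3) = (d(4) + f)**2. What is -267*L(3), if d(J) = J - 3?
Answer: -2225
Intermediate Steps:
d(J) = -3 + J
L(f) = 3 + (1 + f)**2/3 (L(f) = 3 + ((-3 + 4) + f)**2/3 = 3 + (1 + f)**2/3)
-267*L(3) = -267*(3 + (1 + 3)**2/3) = -267*(3 + (1/3)*4**2) = -267*(3 + (1/3)*16) = -267*(3 + 16/3) = -267*25/3 = -2225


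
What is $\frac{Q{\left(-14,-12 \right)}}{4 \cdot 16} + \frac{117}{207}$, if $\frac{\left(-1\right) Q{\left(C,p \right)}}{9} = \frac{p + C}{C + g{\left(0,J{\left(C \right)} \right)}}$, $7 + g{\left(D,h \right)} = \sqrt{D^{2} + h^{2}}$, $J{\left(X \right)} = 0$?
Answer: $\frac{2015}{5152} \approx 0.39111$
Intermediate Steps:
$g{\left(D,h \right)} = -7 + \sqrt{D^{2} + h^{2}}$
$Q{\left(C,p \right)} = - \frac{9 \left(C + p\right)}{-7 + C}$ ($Q{\left(C,p \right)} = - 9 \frac{p + C}{C - \left(7 - \sqrt{0^{2} + 0^{2}}\right)} = - 9 \frac{C + p}{C - \left(7 - \sqrt{0 + 0}\right)} = - 9 \frac{C + p}{C - \left(7 - \sqrt{0}\right)} = - 9 \frac{C + p}{C + \left(-7 + 0\right)} = - 9 \frac{C + p}{C - 7} = - 9 \frac{C + p}{-7 + C} = - \frac{9 \left(C + p\right)}{-7 + C}$)
$\frac{Q{\left(-14,-12 \right)}}{4 \cdot 16} + \frac{117}{207} = \frac{9 \frac{1}{-7 - 14} \left(\left(-1\right) \left(-14\right) - -12\right)}{4 \cdot 16} + \frac{117}{207} = \frac{9 \frac{1}{-21} \left(14 + 12\right)}{64} + 117 \cdot \frac{1}{207} = 9 \left(- \frac{1}{21}\right) 26 \cdot \frac{1}{64} + \frac{13}{23} = \left(- \frac{78}{7}\right) \frac{1}{64} + \frac{13}{23} = - \frac{39}{224} + \frac{13}{23} = \frac{2015}{5152}$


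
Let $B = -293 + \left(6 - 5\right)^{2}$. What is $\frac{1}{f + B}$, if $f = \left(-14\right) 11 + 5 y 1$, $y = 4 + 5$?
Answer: $- \frac{1}{401} \approx -0.0024938$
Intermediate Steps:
$y = 9$
$B = -292$ ($B = -293 + 1^{2} = -293 + 1 = -292$)
$f = -109$ ($f = \left(-14\right) 11 + 5 \cdot 9 \cdot 1 = -154 + 45 \cdot 1 = -154 + 45 = -109$)
$\frac{1}{f + B} = \frac{1}{-109 - 292} = \frac{1}{-401} = - \frac{1}{401}$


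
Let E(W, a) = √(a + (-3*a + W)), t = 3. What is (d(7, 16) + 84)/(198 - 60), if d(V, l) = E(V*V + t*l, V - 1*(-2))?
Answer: 14/23 + √79/138 ≈ 0.67310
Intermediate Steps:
E(W, a) = √(W - 2*a) (E(W, a) = √(a + (W - 3*a)) = √(W - 2*a))
d(V, l) = √(-4 + V² - 2*V + 3*l) (d(V, l) = √((V*V + 3*l) - 2*(V - 1*(-2))) = √((V² + 3*l) - 2*(V + 2)) = √((V² + 3*l) - 2*(2 + V)) = √((V² + 3*l) + (-4 - 2*V)) = √(-4 + V² - 2*V + 3*l))
(d(7, 16) + 84)/(198 - 60) = (√(-4 + 7² - 2*7 + 3*16) + 84)/(198 - 60) = (√(-4 + 49 - 14 + 48) + 84)/138 = (√79 + 84)*(1/138) = (84 + √79)*(1/138) = 14/23 + √79/138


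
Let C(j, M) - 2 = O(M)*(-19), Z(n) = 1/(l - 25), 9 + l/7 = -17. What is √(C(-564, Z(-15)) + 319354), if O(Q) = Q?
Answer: √1520454353/69 ≈ 565.12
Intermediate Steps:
l = -182 (l = -63 + 7*(-17) = -63 - 119 = -182)
Z(n) = -1/207 (Z(n) = 1/(-182 - 25) = 1/(-207) = -1/207)
C(j, M) = 2 - 19*M (C(j, M) = 2 + M*(-19) = 2 - 19*M)
√(C(-564, Z(-15)) + 319354) = √((2 - 19*(-1/207)) + 319354) = √((2 + 19/207) + 319354) = √(433/207 + 319354) = √(66106711/207) = √1520454353/69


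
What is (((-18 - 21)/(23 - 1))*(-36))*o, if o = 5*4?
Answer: 14040/11 ≈ 1276.4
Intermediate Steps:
o = 20
(((-18 - 21)/(23 - 1))*(-36))*o = (((-18 - 21)/(23 - 1))*(-36))*20 = (-39/22*(-36))*20 = (-39*1/22*(-36))*20 = -39/22*(-36)*20 = (702/11)*20 = 14040/11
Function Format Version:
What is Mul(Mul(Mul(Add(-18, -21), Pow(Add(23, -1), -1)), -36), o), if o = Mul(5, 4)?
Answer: Rational(14040, 11) ≈ 1276.4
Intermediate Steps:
o = 20
Mul(Mul(Mul(Add(-18, -21), Pow(Add(23, -1), -1)), -36), o) = Mul(Mul(Mul(Add(-18, -21), Pow(Add(23, -1), -1)), -36), 20) = Mul(Mul(Mul(-39, Pow(22, -1)), -36), 20) = Mul(Mul(Mul(-39, Rational(1, 22)), -36), 20) = Mul(Mul(Rational(-39, 22), -36), 20) = Mul(Rational(702, 11), 20) = Rational(14040, 11)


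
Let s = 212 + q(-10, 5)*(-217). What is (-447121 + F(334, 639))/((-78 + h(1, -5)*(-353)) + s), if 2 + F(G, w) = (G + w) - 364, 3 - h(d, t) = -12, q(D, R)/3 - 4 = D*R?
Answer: -446514/24785 ≈ -18.016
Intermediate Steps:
q(D, R) = 12 + 3*D*R (q(D, R) = 12 + 3*(D*R) = 12 + 3*D*R)
h(d, t) = 15 (h(d, t) = 3 - 1*(-12) = 3 + 12 = 15)
F(G, w) = -366 + G + w (F(G, w) = -2 + ((G + w) - 364) = -2 + (-364 + G + w) = -366 + G + w)
s = 30158 (s = 212 + (12 + 3*(-10)*5)*(-217) = 212 + (12 - 150)*(-217) = 212 - 138*(-217) = 212 + 29946 = 30158)
(-447121 + F(334, 639))/((-78 + h(1, -5)*(-353)) + s) = (-447121 + (-366 + 334 + 639))/((-78 + 15*(-353)) + 30158) = (-447121 + 607)/((-78 - 5295) + 30158) = -446514/(-5373 + 30158) = -446514/24785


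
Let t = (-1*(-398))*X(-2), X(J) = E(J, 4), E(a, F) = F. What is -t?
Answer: -1592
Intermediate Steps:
X(J) = 4
t = 1592 (t = -1*(-398)*4 = 398*4 = 1592)
-t = -1*1592 = -1592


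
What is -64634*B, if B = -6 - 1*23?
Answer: 1874386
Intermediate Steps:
B = -29 (B = -6 - 23 = -29)
-64634*B = -64634*(-29) = 1874386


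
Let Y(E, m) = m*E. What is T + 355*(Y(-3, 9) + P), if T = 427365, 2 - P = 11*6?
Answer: 395060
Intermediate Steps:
Y(E, m) = E*m
P = -64 (P = 2 - 11*6 = 2 - 1*66 = 2 - 66 = -64)
T + 355*(Y(-3, 9) + P) = 427365 + 355*(-3*9 - 64) = 427365 + 355*(-27 - 64) = 427365 + 355*(-91) = 427365 - 32305 = 395060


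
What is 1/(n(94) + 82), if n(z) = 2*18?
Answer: 1/118 ≈ 0.0084746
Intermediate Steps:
n(z) = 36
1/(n(94) + 82) = 1/(36 + 82) = 1/118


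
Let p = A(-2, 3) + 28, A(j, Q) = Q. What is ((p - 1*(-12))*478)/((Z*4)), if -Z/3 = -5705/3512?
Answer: 18046412/17115 ≈ 1054.4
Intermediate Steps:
Z = 17115/3512 (Z = -(-17115)/3512 = -3*(-5705/3512) = 17115/3512 ≈ 4.8733)
p = 31 (p = 3 + 28 = 31)
((p - 1*(-12))*478)/((Z*4)) = ((31 - 1*(-12))*478)/(((17115/3512)*4)) = ((31 + 12)*478)/(17115/878) = (43*478)*(878/17115) = 20554*(878/17115) = 18046412/17115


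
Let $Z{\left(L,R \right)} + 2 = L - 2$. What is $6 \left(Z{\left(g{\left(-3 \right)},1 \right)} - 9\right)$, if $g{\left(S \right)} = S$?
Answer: $-96$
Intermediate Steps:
$Z{\left(L,R \right)} = -4 + L$ ($Z{\left(L,R \right)} = -2 + \left(L - 2\right) = -2 + \left(-2 + L\right) = -4 + L$)
$6 \left(Z{\left(g{\left(-3 \right)},1 \right)} - 9\right) = 6 \left(\left(-4 - 3\right) - 9\right) = 6 \left(-7 - 9\right) = 6 \left(-16\right) = -96$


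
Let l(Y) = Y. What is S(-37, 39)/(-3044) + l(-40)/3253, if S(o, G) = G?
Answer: -248627/9902132 ≈ -0.025108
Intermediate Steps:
S(-37, 39)/(-3044) + l(-40)/3253 = 39/(-3044) - 40/3253 = 39*(-1/3044) - 40*1/3253 = -39/3044 - 40/3253 = -248627/9902132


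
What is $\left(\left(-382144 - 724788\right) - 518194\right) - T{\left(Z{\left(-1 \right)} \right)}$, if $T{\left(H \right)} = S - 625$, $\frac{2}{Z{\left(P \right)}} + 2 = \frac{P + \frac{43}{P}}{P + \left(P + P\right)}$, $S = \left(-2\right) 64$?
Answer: $-1624373$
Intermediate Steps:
$S = -128$
$Z{\left(P \right)} = \frac{2}{-2 + \frac{P + \frac{43}{P}}{3 P}}$ ($Z{\left(P \right)} = \frac{2}{-2 + \frac{P + \frac{43}{P}}{P + \left(P + P\right)}} = \frac{2}{-2 + \frac{P + \frac{43}{P}}{P + 2 P}} = \frac{2}{-2 + \frac{P + \frac{43}{P}}{3 P}}$)
$T{\left(H \right)} = -753$ ($T{\left(H \right)} = -128 - 625 = -753$)
$\left(\left(-382144 - 724788\right) - 518194\right) - T{\left(Z{\left(-1 \right)} \right)} = \left(\left(-382144 - 724788\right) - 518194\right) - -753 = \left(\left(-382144 - 724788\right) - 518194\right) + 753 = \left(-1106932 - 518194\right) + 753 = -1625126 + 753 = -1624373$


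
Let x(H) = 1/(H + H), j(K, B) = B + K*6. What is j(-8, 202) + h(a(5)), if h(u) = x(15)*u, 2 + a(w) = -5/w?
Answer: 1539/10 ≈ 153.90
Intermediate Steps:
j(K, B) = B + 6*K
x(H) = 1/(2*H)
a(w) = -2 - 5/w
h(u) = u/30 (h(u) = ((½)/15)*u = ((½)*(1/15))*u = u/30)
j(-8, 202) + h(a(5)) = (202 + 6*(-8)) + (-2 - 5/5)/30 = (202 - 48) + (-2 - 5*⅕)/30 = 154 + (-2 - 1)/30 = 154 + (1/30)*(-3) = 154 - ⅒ = 1539/10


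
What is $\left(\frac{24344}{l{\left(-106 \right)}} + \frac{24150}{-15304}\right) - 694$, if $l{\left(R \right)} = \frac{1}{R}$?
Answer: $- \frac{19751033091}{7652} \approx -2.5812 \cdot 10^{6}$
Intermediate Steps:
$\left(\frac{24344}{l{\left(-106 \right)}} + \frac{24150}{-15304}\right) - 694 = \left(\frac{24344}{\frac{1}{-106}} + \frac{24150}{-15304}\right) - 694 = \left(\frac{24344}{- \frac{1}{106}} + 24150 \left(- \frac{1}{15304}\right)\right) - 694 = \left(24344 \left(-106\right) - \frac{12075}{7652}\right) - 694 = \left(-2580464 - \frac{12075}{7652}\right) - 694 = - \frac{19745722603}{7652} - 694 = - \frac{19751033091}{7652}$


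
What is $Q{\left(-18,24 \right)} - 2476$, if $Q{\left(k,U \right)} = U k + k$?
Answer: $-2926$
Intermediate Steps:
$Q{\left(k,U \right)} = k + U k$
$Q{\left(-18,24 \right)} - 2476 = - 18 \left(1 + 24\right) - 2476 = \left(-18\right) 25 - 2476 = -450 - 2476 = -2926$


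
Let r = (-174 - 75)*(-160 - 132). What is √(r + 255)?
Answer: 33*√67 ≈ 270.12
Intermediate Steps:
r = 72708 (r = -249*(-292) = 72708)
√(r + 255) = √(72708 + 255) = √72963 = 33*√67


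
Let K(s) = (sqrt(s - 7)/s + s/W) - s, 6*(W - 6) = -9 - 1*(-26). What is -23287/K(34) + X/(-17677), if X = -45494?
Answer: 3676077155725650/4743687842267 + 606558606*sqrt(3)/268353671 ≈ 778.86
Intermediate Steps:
W = 53/6 (W = 6 + (-9 - 1*(-26))/6 = 6 + (-9 + 26)/6 = 6 + (1/6)*17 = 6 + 17/6 = 53/6 ≈ 8.8333)
K(s) = -47*s/53 + sqrt(-7 + s)/s (K(s) = (sqrt(s - 7)/s + s/(53/6)) - s = (sqrt(-7 + s)/s + s*(6/53)) - s = (sqrt(-7 + s)/s + 6*s/53) - s = (6*s/53 + sqrt(-7 + s)/s) - s = -47*s/53 + sqrt(-7 + s)/s)
-23287/K(34) + X/(-17677) = -23287/(-47/53*34 + sqrt(-7 + 34)/34) - 45494/(-17677) = -23287/(-1598/53 + sqrt(27)/34) - 45494*(-1/17677) = -23287/(-1598/53 + (3*sqrt(3))/34) + 45494/17677 = -23287/(-1598/53 + 3*sqrt(3)/34) + 45494/17677 = 45494/17677 - 23287/(-1598/53 + 3*sqrt(3)/34)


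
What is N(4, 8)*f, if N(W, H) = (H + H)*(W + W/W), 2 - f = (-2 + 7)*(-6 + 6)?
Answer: 160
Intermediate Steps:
f = 2 (f = 2 - (-2 + 7)*(-6 + 6) = 2 - 5*0 = 2 - 1*0 = 2 + 0 = 2)
N(W, H) = 2*H*(1 + W) (N(W, H) = (2*H)*(W + 1) = (2*H)*(1 + W) = 2*H*(1 + W))
N(4, 8)*f = (2*8*(1 + 4))*2 = (2*8*5)*2 = 80*2 = 160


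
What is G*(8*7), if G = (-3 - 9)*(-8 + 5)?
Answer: 2016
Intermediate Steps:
G = 36 (G = -12*(-3) = 36)
G*(8*7) = 36*(8*7) = 36*56 = 2016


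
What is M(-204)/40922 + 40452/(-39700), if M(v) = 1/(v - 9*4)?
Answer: -19864522913/19495240800 ≈ -1.0189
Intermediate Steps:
M(v) = 1/(-36 + v) (M(v) = 1/(v - 36) = 1/(-36 + v))
M(-204)/40922 + 40452/(-39700) = 1/(-36 - 204*40922) + 40452/(-39700) = (1/40922)/(-240) + 40452*(-1/39700) = -1/240*1/40922 - 10113/9925 = -1/9821280 - 10113/9925 = -19864522913/19495240800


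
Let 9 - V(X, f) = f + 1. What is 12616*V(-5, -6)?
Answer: 176624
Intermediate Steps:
V(X, f) = 8 - f (V(X, f) = 9 - (f + 1) = 9 - (1 + f) = 9 + (-1 - f) = 8 - f)
12616*V(-5, -6) = 12616*(8 - 1*(-6)) = 12616*(8 + 6) = 12616*14 = 176624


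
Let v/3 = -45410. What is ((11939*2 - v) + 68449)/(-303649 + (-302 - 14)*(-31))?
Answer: -32651/41979 ≈ -0.77779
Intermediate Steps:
v = -136230 (v = 3*(-45410) = -136230)
((11939*2 - v) + 68449)/(-303649 + (-302 - 14)*(-31)) = ((11939*2 - 1*(-136230)) + 68449)/(-303649 + (-302 - 14)*(-31)) = ((23878 + 136230) + 68449)/(-303649 - 316*(-31)) = (160108 + 68449)/(-303649 + 9796) = 228557/(-293853) = 228557*(-1/293853) = -32651/41979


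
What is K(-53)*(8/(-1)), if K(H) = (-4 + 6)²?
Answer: -32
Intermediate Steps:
K(H) = 4 (K(H) = 2² = 4)
K(-53)*(8/(-1)) = 4*(8/(-1)) = 4*(8*(-1)) = 4*(-8) = -32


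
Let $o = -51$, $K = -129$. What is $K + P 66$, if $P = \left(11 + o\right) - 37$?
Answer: $-5211$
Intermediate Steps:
$P = -77$ ($P = \left(11 - 51\right) - 37 = -40 - 37 = -77$)
$K + P 66 = -129 - 5082 = -5211$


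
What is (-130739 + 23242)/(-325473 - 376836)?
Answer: 107497/702309 ≈ 0.15306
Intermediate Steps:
(-130739 + 23242)/(-325473 - 376836) = -107497/(-702309) = -107497*(-1/702309) = 107497/702309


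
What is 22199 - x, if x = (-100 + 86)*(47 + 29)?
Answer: 23263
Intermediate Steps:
x = -1064 (x = -14*76 = -1064)
22199 - x = 22199 - 1*(-1064) = 22199 + 1064 = 23263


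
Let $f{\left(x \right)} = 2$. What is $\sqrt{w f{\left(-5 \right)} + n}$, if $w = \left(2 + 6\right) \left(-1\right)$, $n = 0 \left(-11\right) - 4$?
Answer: $2 i \sqrt{5} \approx 4.4721 i$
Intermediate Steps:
$n = -4$ ($n = 0 - 4 = -4$)
$w = -8$ ($w = 8 \left(-1\right) = -8$)
$\sqrt{w f{\left(-5 \right)} + n} = \sqrt{\left(-8\right) 2 - 4} = \sqrt{-16 - 4} = \sqrt{-20} = 2 i \sqrt{5}$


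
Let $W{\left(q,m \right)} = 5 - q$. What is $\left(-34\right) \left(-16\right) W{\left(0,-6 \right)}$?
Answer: $2720$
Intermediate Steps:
$\left(-34\right) \left(-16\right) W{\left(0,-6 \right)} = \left(-34\right) \left(-16\right) \left(5 - 0\right) = 544 \left(5 + 0\right) = 544 \cdot 5 = 2720$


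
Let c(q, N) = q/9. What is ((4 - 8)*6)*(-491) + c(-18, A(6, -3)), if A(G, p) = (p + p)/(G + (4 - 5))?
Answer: 11782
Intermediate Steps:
A(G, p) = 2*p/(-1 + G) (A(G, p) = (2*p)/(G - 1) = (2*p)/(-1 + G) = 2*p/(-1 + G))
c(q, N) = q/9 (c(q, N) = q*(1/9) = q/9)
((4 - 8)*6)*(-491) + c(-18, A(6, -3)) = ((4 - 8)*6)*(-491) + (1/9)*(-18) = -4*6*(-491) - 2 = -24*(-491) - 2 = 11784 - 2 = 11782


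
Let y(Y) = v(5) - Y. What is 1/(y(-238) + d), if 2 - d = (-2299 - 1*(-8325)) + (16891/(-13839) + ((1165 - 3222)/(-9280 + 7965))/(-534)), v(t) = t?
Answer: -462756390/2674628524117 ≈ -0.00017302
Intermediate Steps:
y(Y) = 5 - Y
d = -2787078326887/462756390 (d = 2 - ((-2299 - 1*(-8325)) + (16891/(-13839) + ((1165 - 3222)/(-9280 + 7965))/(-534))) = 2 - ((-2299 + 8325) + (16891*(-1/13839) - 2057/(-1315)*(-1/534))) = 2 - (6026 + (-2413/1977 - 2057*(-1/1315)*(-1/534))) = 2 - (6026 + (-2413/1977 + (2057/1315)*(-1/534))) = 2 - (6026 + (-2413/1977 - 2057/702210)) = 2 - (6026 - 566166473/462756390) = 2 - 1*2788003839667/462756390 = 2 - 2788003839667/462756390 = -2787078326887/462756390 ≈ -6022.8)
1/(y(-238) + d) = 1/((5 - 1*(-238)) - 2787078326887/462756390) = 1/((5 + 238) - 2787078326887/462756390) = 1/(243 - 2787078326887/462756390) = 1/(-2674628524117/462756390) = -462756390/2674628524117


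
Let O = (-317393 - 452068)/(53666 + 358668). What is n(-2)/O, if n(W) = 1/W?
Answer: 206167/769461 ≈ 0.26794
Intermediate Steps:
O = -769461/412334 ≈ -1.8661
n(-2)/O = 1/((-2)*(-769461/412334)) = -½*(-412334/769461) = 206167/769461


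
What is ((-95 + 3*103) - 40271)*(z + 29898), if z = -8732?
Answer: -847846462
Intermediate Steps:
((-95 + 3*103) - 40271)*(z + 29898) = ((-95 + 3*103) - 40271)*(-8732 + 29898) = ((-95 + 309) - 40271)*21166 = (214 - 40271)*21166 = -40057*21166 = -847846462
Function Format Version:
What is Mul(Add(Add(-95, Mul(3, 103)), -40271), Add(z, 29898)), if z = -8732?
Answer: -847846462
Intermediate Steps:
Mul(Add(Add(-95, Mul(3, 103)), -40271), Add(z, 29898)) = Mul(Add(Add(-95, Mul(3, 103)), -40271), Add(-8732, 29898)) = Mul(Add(Add(-95, 309), -40271), 21166) = Mul(Add(214, -40271), 21166) = Mul(-40057, 21166) = -847846462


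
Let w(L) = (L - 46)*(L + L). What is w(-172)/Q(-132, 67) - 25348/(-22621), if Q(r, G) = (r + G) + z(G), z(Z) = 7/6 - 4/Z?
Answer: -681299337484/581020385 ≈ -1172.6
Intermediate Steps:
z(Z) = 7/6 - 4/Z (z(Z) = 7*(1/6) - 4/Z = 7/6 - 4/Z)
Q(r, G) = 7/6 + G + r - 4/G (Q(r, G) = (r + G) + (7/6 - 4/G) = (G + r) + (7/6 - 4/G) = 7/6 + G + r - 4/G)
w(L) = 2*L*(-46 + L) (w(L) = (-46 + L)*(2*L) = 2*L*(-46 + L))
w(-172)/Q(-132, 67) - 25348/(-22621) = (2*(-172)*(-46 - 172))/(7/6 + 67 - 132 - 4/67) - 25348/(-22621) = (2*(-172)*(-218))/(7/6 + 67 - 132 - 4*1/67) - 25348*(-1/22621) = 74992/(7/6 + 67 - 132 - 4/67) + 25348/22621 = 74992/(-25685/402) + 25348/22621 = 74992*(-402/25685) + 25348/22621 = -30146784/25685 + 25348/22621 = -681299337484/581020385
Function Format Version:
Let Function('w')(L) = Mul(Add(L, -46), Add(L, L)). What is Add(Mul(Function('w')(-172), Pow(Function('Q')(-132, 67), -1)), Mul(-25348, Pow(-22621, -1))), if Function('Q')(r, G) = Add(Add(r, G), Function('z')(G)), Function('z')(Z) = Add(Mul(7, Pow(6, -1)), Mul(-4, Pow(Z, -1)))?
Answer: Rational(-681299337484, 581020385) ≈ -1172.6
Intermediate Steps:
Function('z')(Z) = Add(Rational(7, 6), Mul(-4, Pow(Z, -1))) (Function('z')(Z) = Add(Mul(7, Rational(1, 6)), Mul(-4, Pow(Z, -1))) = Add(Rational(7, 6), Mul(-4, Pow(Z, -1))))
Function('Q')(r, G) = Add(Rational(7, 6), G, r, Mul(-4, Pow(G, -1))) (Function('Q')(r, G) = Add(Add(r, G), Add(Rational(7, 6), Mul(-4, Pow(G, -1)))) = Add(Add(G, r), Add(Rational(7, 6), Mul(-4, Pow(G, -1)))) = Add(Rational(7, 6), G, r, Mul(-4, Pow(G, -1))))
Function('w')(L) = Mul(2, L, Add(-46, L)) (Function('w')(L) = Mul(Add(-46, L), Mul(2, L)) = Mul(2, L, Add(-46, L)))
Add(Mul(Function('w')(-172), Pow(Function('Q')(-132, 67), -1)), Mul(-25348, Pow(-22621, -1))) = Add(Mul(Mul(2, -172, Add(-46, -172)), Pow(Add(Rational(7, 6), 67, -132, Mul(-4, Pow(67, -1))), -1)), Mul(-25348, Pow(-22621, -1))) = Add(Mul(Mul(2, -172, -218), Pow(Add(Rational(7, 6), 67, -132, Mul(-4, Rational(1, 67))), -1)), Mul(-25348, Rational(-1, 22621))) = Add(Mul(74992, Pow(Add(Rational(7, 6), 67, -132, Rational(-4, 67)), -1)), Rational(25348, 22621)) = Add(Mul(74992, Pow(Rational(-25685, 402), -1)), Rational(25348, 22621)) = Add(Mul(74992, Rational(-402, 25685)), Rational(25348, 22621)) = Add(Rational(-30146784, 25685), Rational(25348, 22621)) = Rational(-681299337484, 581020385)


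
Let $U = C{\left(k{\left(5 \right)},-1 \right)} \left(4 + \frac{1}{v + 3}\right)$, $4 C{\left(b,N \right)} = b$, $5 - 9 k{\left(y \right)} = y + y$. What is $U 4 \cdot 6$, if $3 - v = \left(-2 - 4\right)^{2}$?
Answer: $- \frac{119}{9} \approx -13.222$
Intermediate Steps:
$k{\left(y \right)} = \frac{5}{9} - \frac{2 y}{9}$ ($k{\left(y \right)} = \frac{5}{9} - \frac{y + y}{9} = \frac{5}{9} - \frac{2 y}{9}$)
$C{\left(b,N \right)} = \frac{b}{4}$
$v = -33$ ($v = 3 - \left(-2 - 4\right)^{2} = 3 - \left(-6\right)^{2} = 3 - 36 = -33$)
$U = - \frac{119}{216}$ ($U = \frac{\frac{5}{9} - \frac{10}{9}}{4} \left(4 + \frac{1}{-33 + 3}\right) = \frac{\frac{5}{9} - \frac{10}{9}}{4} \left(4 + \frac{1}{-30}\right) = \frac{1}{4} \left(- \frac{5}{9}\right) \left(4 - \frac{1}{30}\right) = \left(- \frac{5}{36}\right) \frac{119}{30} = - \frac{119}{216} \approx -0.55093$)
$U 4 \cdot 6 = \left(- \frac{119}{216}\right) 4 \cdot 6 = \left(- \frac{119}{54}\right) 6 = - \frac{119}{9}$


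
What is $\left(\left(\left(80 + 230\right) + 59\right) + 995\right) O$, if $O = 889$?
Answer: $1212596$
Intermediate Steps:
$\left(\left(\left(80 + 230\right) + 59\right) + 995\right) O = \left(\left(\left(80 + 230\right) + 59\right) + 995\right) 889 = \left(\left(310 + 59\right) + 995\right) 889 = \left(369 + 995\right) 889 = 1364 \cdot 889 = 1212596$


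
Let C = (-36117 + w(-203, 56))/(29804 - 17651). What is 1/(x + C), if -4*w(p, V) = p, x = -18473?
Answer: -48612/898153741 ≈ -5.4124e-5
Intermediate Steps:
w(p, V) = -p/4
C = -144265/48612 (C = (-36117 - ¼*(-203))/(29804 - 17651) = (-36117 + 203/4)/12153 = -144265/4*1/12153 = -144265/48612 ≈ -2.9677)
1/(x + C) = 1/(-18473 - 144265/48612) = 1/(-898153741/48612) = -48612/898153741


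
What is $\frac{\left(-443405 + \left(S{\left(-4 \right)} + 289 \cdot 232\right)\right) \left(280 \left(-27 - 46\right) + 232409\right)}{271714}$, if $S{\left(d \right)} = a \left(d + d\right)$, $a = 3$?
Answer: $- \frac{79781104189}{271714} \approx -2.9362 \cdot 10^{5}$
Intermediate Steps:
$S{\left(d \right)} = 6 d$ ($S{\left(d \right)} = 3 \left(d + d\right) = 3 \cdot 2 d = 6 d$)
$\frac{\left(-443405 + \left(S{\left(-4 \right)} + 289 \cdot 232\right)\right) \left(280 \left(-27 - 46\right) + 232409\right)}{271714} = \frac{\left(-443405 + \left(6 \left(-4\right) + 289 \cdot 232\right)\right) \left(280 \left(-27 - 46\right) + 232409\right)}{271714} = \left(-443405 + \left(-24 + 67048\right)\right) \left(280 \left(-73\right) + 232409\right) \frac{1}{271714} = \left(-443405 + 67024\right) \left(-20440 + 232409\right) \frac{1}{271714} = \left(-376381\right) 211969 \cdot \frac{1}{271714} = \left(-79781104189\right) \frac{1}{271714} = - \frac{79781104189}{271714}$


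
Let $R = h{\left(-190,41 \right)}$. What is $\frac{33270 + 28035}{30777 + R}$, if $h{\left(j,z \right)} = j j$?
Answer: $\frac{61305}{66877} \approx 0.91668$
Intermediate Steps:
$h{\left(j,z \right)} = j^{2}$
$R = 36100$ ($R = \left(-190\right)^{2} = 36100$)
$\frac{33270 + 28035}{30777 + R} = \frac{33270 + 28035}{30777 + 36100} = \frac{61305}{66877}$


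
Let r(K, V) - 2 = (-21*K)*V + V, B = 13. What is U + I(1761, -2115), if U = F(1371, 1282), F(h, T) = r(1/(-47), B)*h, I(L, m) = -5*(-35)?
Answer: 1349063/47 ≈ 28703.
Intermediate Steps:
I(L, m) = 175
r(K, V) = 2 + V - 21*K*V (r(K, V) = 2 + ((-21*K)*V + V) = 2 + (-21*K*V + V) = 2 + (V - 21*K*V) = 2 + V - 21*K*V)
F(h, T) = 978*h/47 (F(h, T) = (2 + 13 - 21*13/(-47))*h = (2 + 13 - 21*(-1/47)*13)*h = (2 + 13 + 273/47)*h = 978*h/47)
U = 1340838/47 (U = (978/47)*1371 = 1340838/47 ≈ 28528.)
U + I(1761, -2115) = 1340838/47 + 175 = 1349063/47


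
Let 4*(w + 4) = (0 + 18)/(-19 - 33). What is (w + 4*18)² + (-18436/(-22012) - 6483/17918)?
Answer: 2459700643754417/533243693632 ≈ 4612.7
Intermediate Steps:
w = -425/104 (w = -4 + ((0 + 18)/(-19 - 33))/4 = -4 + (18/(-52))/4 = -4 + (18*(-1/52))/4 = -4 + (¼)*(-9/26) = -4 - 9/104 = -425/104 ≈ -4.0865)
(w + 4*18)² + (-18436/(-22012) - 6483/17918) = (-425/104 + 4*18)² + (-18436/(-22012) - 6483/17918) = (-425/104 + 72)² + (-18436*(-1/22012) - 6483*1/17918) = (7063/104)² + (4609/5503 - 6483/17918) = 49885969/10816 + 46908113/98602754 = 2459700643754417/533243693632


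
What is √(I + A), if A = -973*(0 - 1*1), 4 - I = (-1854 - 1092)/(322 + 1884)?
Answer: 8*√18597683/1103 ≈ 31.278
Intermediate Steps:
I = 5885/1103 (I = 4 - (-1854 - 1092)/(322 + 1884) = 4 - (-2946)/2206 = 4 - 1*(-1473/1103) = 4 + 1473/1103 = 5885/1103 ≈ 5.3354)
A = 973 (A = -973*(0 - 1) = -973*(-1) = 973)
√(I + A) = √(5885/1103 + 973) = √(1079104/1103) = 8*√18597683/1103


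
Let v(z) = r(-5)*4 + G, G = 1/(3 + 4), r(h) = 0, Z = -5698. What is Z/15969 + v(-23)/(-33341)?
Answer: -1329855095/3726957003 ≈ -0.35682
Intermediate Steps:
G = ⅐ (G = 1/7 = ⅐ ≈ 0.14286)
v(z) = ⅐ (v(z) = 0*4 + ⅐ = 0 + ⅐ = ⅐)
Z/15969 + v(-23)/(-33341) = -5698/15969 + (⅐)/(-33341) = -5698*1/15969 + (⅐)*(-1/33341) = -5698/15969 - 1/233387 = -1329855095/3726957003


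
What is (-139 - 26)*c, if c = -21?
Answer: 3465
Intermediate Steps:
(-139 - 26)*c = (-139 - 26)*(-21) = -165*(-21) = 3465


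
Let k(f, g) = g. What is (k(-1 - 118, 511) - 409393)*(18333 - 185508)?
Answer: 68354848350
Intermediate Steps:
(k(-1 - 118, 511) - 409393)*(18333 - 185508) = (511 - 409393)*(18333 - 185508) = -408882*(-167175) = 68354848350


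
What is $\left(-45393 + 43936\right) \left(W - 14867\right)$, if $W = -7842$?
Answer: $33087013$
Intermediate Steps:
$\left(-45393 + 43936\right) \left(W - 14867\right) = \left(-45393 + 43936\right) \left(-7842 - 14867\right) = \left(-1457\right) \left(-22709\right) = 33087013$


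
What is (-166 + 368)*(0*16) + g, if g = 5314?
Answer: 5314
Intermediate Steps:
(-166 + 368)*(0*16) + g = (-166 + 368)*(0*16) + 5314 = 202*0 + 5314 = 0 + 5314 = 5314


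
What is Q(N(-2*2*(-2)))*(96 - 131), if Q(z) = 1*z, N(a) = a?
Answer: -280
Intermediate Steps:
Q(z) = z
Q(N(-2*2*(-2)))*(96 - 131) = (-2*2*(-2))*(96 - 131) = -4*(-2)*(-35) = 8*(-35) = -280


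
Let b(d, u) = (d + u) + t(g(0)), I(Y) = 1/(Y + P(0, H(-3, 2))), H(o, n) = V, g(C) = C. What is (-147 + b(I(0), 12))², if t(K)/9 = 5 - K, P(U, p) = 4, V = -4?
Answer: 128881/16 ≈ 8055.1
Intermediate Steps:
H(o, n) = -4
t(K) = 45 - 9*K (t(K) = 9*(5 - K) = 45 - 9*K)
I(Y) = 1/(4 + Y) (I(Y) = 1/(Y + 4) = 1/(4 + Y))
b(d, u) = 45 + d + u (b(d, u) = (d + u) + (45 - 9*0) = (d + u) + (45 + 0) = (d + u) + 45 = 45 + d + u)
(-147 + b(I(0), 12))² = (-147 + (45 + 1/(4 + 0) + 12))² = (-147 + (45 + 1/4 + 12))² = (-147 + (45 + ¼ + 12))² = (-147 + 229/4)² = (-359/4)² = 128881/16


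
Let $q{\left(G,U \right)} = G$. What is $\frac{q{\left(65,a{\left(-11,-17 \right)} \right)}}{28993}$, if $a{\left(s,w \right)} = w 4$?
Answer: $\frac{65}{28993} \approx 0.0022419$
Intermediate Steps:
$a{\left(s,w \right)} = 4 w$
$\frac{q{\left(65,a{\left(-11,-17 \right)} \right)}}{28993} = \frac{65}{28993}$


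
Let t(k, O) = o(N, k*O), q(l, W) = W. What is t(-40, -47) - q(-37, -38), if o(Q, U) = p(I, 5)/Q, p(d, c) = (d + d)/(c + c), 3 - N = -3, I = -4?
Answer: 568/15 ≈ 37.867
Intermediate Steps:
N = 6 (N = 3 - 1*(-3) = 3 + 3 = 6)
p(d, c) = d/c (p(d, c) = (2*d)/((2*c)) = (2*d)*(1/(2*c)) = d/c)
o(Q, U) = -4/(5*Q) (o(Q, U) = (-4/5)/Q = (-4*1/5)/Q = -4/(5*Q))
t(k, O) = -2/15 (t(k, O) = -4/5/6 = -4/5*1/6 = -2/15)
t(-40, -47) - q(-37, -38) = -2/15 - 1*(-38) = -2/15 + 38 = 568/15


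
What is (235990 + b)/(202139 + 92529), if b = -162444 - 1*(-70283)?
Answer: 143829/294668 ≈ 0.48811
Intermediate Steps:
b = -92161 (b = -162444 + 70283 = -92161)
(235990 + b)/(202139 + 92529) = (235990 - 92161)/(202139 + 92529) = 143829/294668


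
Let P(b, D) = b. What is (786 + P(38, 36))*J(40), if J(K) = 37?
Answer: 30488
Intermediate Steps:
(786 + P(38, 36))*J(40) = (786 + 38)*37 = 824*37 = 30488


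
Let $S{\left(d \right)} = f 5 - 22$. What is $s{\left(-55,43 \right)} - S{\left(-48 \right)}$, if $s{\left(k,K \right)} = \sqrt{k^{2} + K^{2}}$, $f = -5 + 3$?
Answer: $32 + \sqrt{4874} \approx 101.81$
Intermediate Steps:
$f = -2$
$S{\left(d \right)} = -32$ ($S{\left(d \right)} = \left(-2\right) 5 - 22 = -10 - 22 = -32$)
$s{\left(k,K \right)} = \sqrt{K^{2} + k^{2}}$
$s{\left(-55,43 \right)} - S{\left(-48 \right)} = \sqrt{43^{2} + \left(-55\right)^{2}} - -32 = \sqrt{1849 + 3025} + 32 = \sqrt{4874} + 32 = 32 + \sqrt{4874}$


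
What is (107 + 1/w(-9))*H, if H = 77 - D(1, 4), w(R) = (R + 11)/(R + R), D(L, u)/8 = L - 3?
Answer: 9114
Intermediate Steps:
D(L, u) = -24 + 8*L (D(L, u) = 8*(L - 3) = 8*(-3 + L) = -24 + 8*L)
w(R) = (11 + R)/(2*R) (w(R) = (11 + R)/((2*R)) = (11 + R)*(1/(2*R)) = (11 + R)/(2*R))
H = 93 (H = 77 - (-24 + 8*1) = 77 - (-24 + 8) = 77 - 1*(-16) = 77 + 16 = 93)
(107 + 1/w(-9))*H = (107 + 1/((1/2)*(11 - 9)/(-9)))*93 = (107 + 1/((1/2)*(-1/9)*2))*93 = (107 + 1/(-1/9))*93 = (107 - 9)*93 = 98*93 = 9114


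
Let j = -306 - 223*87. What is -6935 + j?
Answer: -26642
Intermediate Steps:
j = -19707 (j = -306 - 19401 = -19707)
-6935 + j = -6935 - 19707 = -26642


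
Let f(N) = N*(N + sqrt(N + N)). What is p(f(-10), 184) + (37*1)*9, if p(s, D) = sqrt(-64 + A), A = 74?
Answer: 333 + sqrt(10) ≈ 336.16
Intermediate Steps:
f(N) = N*(N + sqrt(2)*sqrt(N)) (f(N) = N*(N + sqrt(2*N)) = N*(N + sqrt(2)*sqrt(N)))
p(s, D) = sqrt(10) (p(s, D) = sqrt(-64 + 74) = sqrt(10))
p(f(-10), 184) + (37*1)*9 = sqrt(10) + (37*1)*9 = sqrt(10) + 37*9 = sqrt(10) + 333 = 333 + sqrt(10)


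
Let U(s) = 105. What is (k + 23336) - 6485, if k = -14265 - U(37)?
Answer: 2481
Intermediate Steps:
k = -14370 (k = -14265 - 1*105 = -14265 - 105 = -14370)
(k + 23336) - 6485 = (-14370 + 23336) - 6485 = 8966 - 6485 = 2481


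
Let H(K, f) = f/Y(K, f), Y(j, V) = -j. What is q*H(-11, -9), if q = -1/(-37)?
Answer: -9/407 ≈ -0.022113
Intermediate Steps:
H(K, f) = -f/K (H(K, f) = f/((-K)) = f*(-1/K) = -f/K)
q = 1/37 (q = -1*(-1/37) = 1/37 ≈ 0.027027)
q*H(-11, -9) = (-1*(-9)/(-11))/37 = (-1*(-9)*(-1/11))/37 = (1/37)*(-9/11) = -9/407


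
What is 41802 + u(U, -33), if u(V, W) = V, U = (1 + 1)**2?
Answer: 41806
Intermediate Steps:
U = 4 (U = 2**2 = 4)
41802 + u(U, -33) = 41802 + 4 = 41806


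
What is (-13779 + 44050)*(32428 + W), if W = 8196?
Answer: 1229729104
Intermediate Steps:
(-13779 + 44050)*(32428 + W) = (-13779 + 44050)*(32428 + 8196) = 30271*40624 = 1229729104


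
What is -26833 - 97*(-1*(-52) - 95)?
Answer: -22662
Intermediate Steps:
-26833 - 97*(-1*(-52) - 95) = -26833 - 97*(52 - 95) = -26833 - 97*(-43) = -26833 + 4171 = -22662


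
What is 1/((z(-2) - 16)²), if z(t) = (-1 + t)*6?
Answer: 1/1156 ≈ 0.00086505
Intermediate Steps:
z(t) = -6 + 6*t
1/((z(-2) - 16)²) = 1/(((-6 + 6*(-2)) - 16)²) = 1/(((-6 - 12) - 16)²) = 1/((-18 - 16)²) = 1/((-34)²) = 1/1156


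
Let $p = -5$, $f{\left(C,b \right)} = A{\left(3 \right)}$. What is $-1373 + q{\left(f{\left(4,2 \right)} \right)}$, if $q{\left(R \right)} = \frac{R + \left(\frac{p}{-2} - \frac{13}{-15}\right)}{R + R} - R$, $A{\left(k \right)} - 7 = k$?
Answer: $- \frac{829399}{600} \approx -1382.3$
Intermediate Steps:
$A{\left(k \right)} = 7 + k$
$f{\left(C,b \right)} = 10$ ($f{\left(C,b \right)} = 7 + 3 = 10$)
$q{\left(R \right)} = - R + \frac{\frac{101}{30} + R}{2 R}$ ($q{\left(R \right)} = \frac{R - \left(- \frac{13}{15} - \frac{5}{2}\right)}{R + R} - R = \frac{R - - \frac{101}{30}}{2 R} - R = \left(R + \left(\frac{5}{2} + \frac{13}{15}\right)\right) \frac{1}{2 R} - R = \left(R + \frac{101}{30}\right) \frac{1}{2 R} - R = \left(\frac{101}{30} + R\right) \frac{1}{2 R} - R = \frac{\frac{101}{30} + R}{2 R} - R = - R + \frac{\frac{101}{30} + R}{2 R}$)
$-1373 + q{\left(f{\left(4,2 \right)} \right)} = -1373 + \left(\frac{1}{2} - 10 + \frac{101}{60 \cdot 10}\right) = -1373 + \left(\frac{1}{2} - 10 + \frac{101}{60} \cdot \frac{1}{10}\right) = -1373 + \left(\frac{1}{2} - 10 + \frac{101}{600}\right) = -1373 - \frac{5599}{600} = - \frac{829399}{600}$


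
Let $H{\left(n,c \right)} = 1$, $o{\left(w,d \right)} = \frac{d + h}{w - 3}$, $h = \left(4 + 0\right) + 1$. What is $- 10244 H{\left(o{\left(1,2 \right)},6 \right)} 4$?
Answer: $-40976$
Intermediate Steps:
$h = 5$ ($h = 4 + 1 = 5$)
$o{\left(w,d \right)} = \frac{5 + d}{-3 + w}$ ($o{\left(w,d \right)} = \frac{d + 5}{w - 3} = \frac{5 + d}{-3 + w}$)
$- 10244 H{\left(o{\left(1,2 \right)},6 \right)} 4 = - 10244 \cdot 1 \cdot 4 = \left(-10244\right) 4 = -40976$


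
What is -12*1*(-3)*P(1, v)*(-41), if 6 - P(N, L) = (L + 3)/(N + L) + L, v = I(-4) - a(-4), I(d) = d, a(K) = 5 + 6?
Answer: -208116/7 ≈ -29731.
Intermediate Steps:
a(K) = 11
v = -15 (v = -4 - 1*11 = -4 - 11 = -15)
P(N, L) = 6 - L - (3 + L)/(L + N) (P(N, L) = 6 - ((L + 3)/(N + L) + L) = 6 - ((3 + L)/(L + N) + L) = 6 - (L + (3 + L)/(L + N)) = 6 + (-L - (3 + L)/(L + N)) = 6 - L - (3 + L)/(L + N))
-12*1*(-3)*P(1, v)*(-41) = -12*1*(-3)*(-3 - 1*(-15)**2 + 5*(-15) + 6*1 - 1*(-15)*1)/(-15 + 1)*(-41) = -(-36)*(-3 - 1*225 - 75 + 6 + 15)/(-14)*(-41) = -(-36)*(-(-3 - 225 - 75 + 6 + 15)/14)*(-41) = -(-36)*(-1/14*(-282))*(-41) = -(-36)*141/7*(-41) = -12*(-423/7)*(-41) = (5076/7)*(-41) = -208116/7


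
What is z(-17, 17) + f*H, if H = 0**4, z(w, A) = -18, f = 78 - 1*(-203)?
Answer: -18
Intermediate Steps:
f = 281 (f = 78 + 203 = 281)
H = 0
z(-17, 17) + f*H = -18 + 281*0 = -18 + 0 = -18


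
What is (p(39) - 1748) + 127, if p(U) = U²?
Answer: -100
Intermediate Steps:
(p(39) - 1748) + 127 = (39² - 1748) + 127 = (1521 - 1748) + 127 = -227 + 127 = -100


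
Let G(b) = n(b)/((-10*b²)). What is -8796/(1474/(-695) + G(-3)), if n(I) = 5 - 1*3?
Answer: 11003796/2681 ≈ 4104.4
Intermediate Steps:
n(I) = 2 (n(I) = 5 - 3 = 2)
G(b) = -1/(5*b²) (G(b) = 2/((-10*b²)) = 2*(-1/(10*b²)) = -1/(5*b²))
-8796/(1474/(-695) + G(-3)) = -8796/(1474/(-695) - ⅕/(-3)²) = -8796/(1474*(-1/695) - ⅕*⅑) = -8796/(-1474/695 - 1/45) = -8796/(-2681/1251) = -8796*(-1251/2681) = 11003796/2681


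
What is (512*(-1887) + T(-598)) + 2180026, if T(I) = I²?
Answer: 1571486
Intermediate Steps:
(512*(-1887) + T(-598)) + 2180026 = (512*(-1887) + (-598)²) + 2180026 = (-966144 + 357604) + 2180026 = -608540 + 2180026 = 1571486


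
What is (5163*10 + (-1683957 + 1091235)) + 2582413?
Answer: 2041321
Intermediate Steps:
(5163*10 + (-1683957 + 1091235)) + 2582413 = (51630 - 592722) + 2582413 = -541092 + 2582413 = 2041321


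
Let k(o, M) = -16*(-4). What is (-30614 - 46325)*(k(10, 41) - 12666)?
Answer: 969585278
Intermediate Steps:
k(o, M) = 64
(-30614 - 46325)*(k(10, 41) - 12666) = (-30614 - 46325)*(64 - 12666) = -76939*(-12602) = 969585278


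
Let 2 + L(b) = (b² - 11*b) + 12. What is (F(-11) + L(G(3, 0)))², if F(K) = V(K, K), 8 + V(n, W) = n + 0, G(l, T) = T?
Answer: 81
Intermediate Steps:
V(n, W) = -8 + n (V(n, W) = -8 + (n + 0) = -8 + n)
F(K) = -8 + K
L(b) = 10 + b² - 11*b (L(b) = -2 + ((b² - 11*b) + 12) = -2 + (12 + b² - 11*b) = 10 + b² - 11*b)
(F(-11) + L(G(3, 0)))² = ((-8 - 11) + (10 + 0² - 11*0))² = (-19 + (10 + 0 + 0))² = (-19 + 10)² = (-9)² = 81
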